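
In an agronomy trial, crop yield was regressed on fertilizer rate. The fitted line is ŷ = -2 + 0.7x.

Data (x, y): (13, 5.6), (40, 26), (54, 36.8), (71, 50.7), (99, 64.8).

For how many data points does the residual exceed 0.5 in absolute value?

x=13: ŷ = -2 + 0.7·13 = 7.1; e = 5.6 − 7.1 = -1.5
x=40: ŷ = -2 + 0.7·40 = 26; e = 26 − 26 = 0
x=54: ŷ = -2 + 0.7·54 = 35.8; e = 36.8 − 35.8 = 1
x=71: ŷ = -2 + 0.7·71 = 47.7; e = 50.7 − 47.7 = 3
x=99: ŷ = -2 + 0.7·99 = 67.3; e = 64.8 − 67.3 = -2.5
|e| > 0.5: x=13 (|e|=1.5), x=54 (|e|=1), x=71 (|e|=3), x=99 (|e|=2.5) → 4

4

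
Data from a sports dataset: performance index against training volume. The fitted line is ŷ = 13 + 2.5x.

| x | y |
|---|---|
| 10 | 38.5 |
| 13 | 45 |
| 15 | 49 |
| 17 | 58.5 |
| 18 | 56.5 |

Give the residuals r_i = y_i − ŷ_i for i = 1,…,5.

x=10: ŷ = 13 + 2.5·10 = 38; r = 38.5 − 38 = 0.5
x=13: ŷ = 13 + 2.5·13 = 45.5; r = 45 − 45.5 = -0.5
x=15: ŷ = 13 + 2.5·15 = 50.5; r = 49 − 50.5 = -1.5
x=17: ŷ = 13 + 2.5·17 = 55.5; r = 58.5 − 55.5 = 3
x=18: ŷ = 13 + 2.5·18 = 58; r = 56.5 − 58 = -1.5

0.5, -0.5, -1.5, 3, -1.5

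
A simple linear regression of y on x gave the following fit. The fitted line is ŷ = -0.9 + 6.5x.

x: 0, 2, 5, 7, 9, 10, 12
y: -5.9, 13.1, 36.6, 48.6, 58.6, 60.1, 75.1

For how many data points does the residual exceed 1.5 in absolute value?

5

x=0: ŷ = -0.9 + 6.5·0 = -0.9; r = -5.9 − (-0.9) = -5
x=2: ŷ = -0.9 + 6.5·2 = 12.1; r = 13.1 − 12.1 = 1
x=5: ŷ = -0.9 + 6.5·5 = 31.6; r = 36.6 − 31.6 = 5
x=7: ŷ = -0.9 + 6.5·7 = 44.6; r = 48.6 − 44.6 = 4
x=9: ŷ = -0.9 + 6.5·9 = 57.6; r = 58.6 − 57.6 = 1
x=10: ŷ = -0.9 + 6.5·10 = 64.1; r = 60.1 − 64.1 = -4
x=12: ŷ = -0.9 + 6.5·12 = 77.1; r = 75.1 − 77.1 = -2
|r| > 1.5: x=0 (|r|=5), x=5 (|r|=5), x=7 (|r|=4), x=10 (|r|=4), x=12 (|r|=2) → 5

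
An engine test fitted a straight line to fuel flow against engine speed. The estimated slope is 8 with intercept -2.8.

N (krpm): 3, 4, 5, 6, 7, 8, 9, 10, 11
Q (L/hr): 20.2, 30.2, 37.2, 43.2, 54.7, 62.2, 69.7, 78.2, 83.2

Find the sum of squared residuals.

SSE = 14.5

N=3: Q̂ = -2.8 + 8·3 = 21.2; e = 20.2 − 21.2 = -1
N=4: Q̂ = -2.8 + 8·4 = 29.2; e = 30.2 − 29.2 = 1
N=5: Q̂ = -2.8 + 8·5 = 37.2; e = 37.2 − 37.2 = 0
N=6: Q̂ = -2.8 + 8·6 = 45.2; e = 43.2 − 45.2 = -2
N=7: Q̂ = -2.8 + 8·7 = 53.2; e = 54.7 − 53.2 = 1.5
N=8: Q̂ = -2.8 + 8·8 = 61.2; e = 62.2 − 61.2 = 1
N=9: Q̂ = -2.8 + 8·9 = 69.2; e = 69.7 − 69.2 = 0.5
N=10: Q̂ = -2.8 + 8·10 = 77.2; e = 78.2 − 77.2 = 1
N=11: Q̂ = -2.8 + 8·11 = 85.2; e = 83.2 − 85.2 = -2
SSE = 1 + 1 + 0 + 4 + 2.25 + 1 + 0.25 + 1 + 4 = 14.5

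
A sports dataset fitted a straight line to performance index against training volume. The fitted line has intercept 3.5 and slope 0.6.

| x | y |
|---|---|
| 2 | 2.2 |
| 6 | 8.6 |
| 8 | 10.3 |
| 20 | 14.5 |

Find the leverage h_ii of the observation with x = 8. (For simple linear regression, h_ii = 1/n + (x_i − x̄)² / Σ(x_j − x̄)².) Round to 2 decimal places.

x̄ = (2 + 6 + 8 + 20)/4 = 9
Σ(x − x̄)² = 49 + 9 + 1 + 121 = 180
h = 1/4 + (-1)²/180 = 0.25 + 0.00555556 = 0.26

h = 0.26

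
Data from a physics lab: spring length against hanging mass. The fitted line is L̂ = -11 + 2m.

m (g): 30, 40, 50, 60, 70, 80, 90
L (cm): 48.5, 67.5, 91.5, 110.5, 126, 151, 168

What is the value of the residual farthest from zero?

m=30: L̂ = -11 + 2·30 = 49; r = 48.5 − 49 = -0.5
m=40: L̂ = -11 + 2·40 = 69; r = 67.5 − 69 = -1.5
m=50: L̂ = -11 + 2·50 = 89; r = 91.5 − 89 = 2.5
m=60: L̂ = -11 + 2·60 = 109; r = 110.5 − 109 = 1.5
m=70: L̂ = -11 + 2·70 = 129; r = 126 − 129 = -3
m=80: L̂ = -11 + 2·80 = 149; r = 151 − 149 = 2
m=90: L̂ = -11 + 2·90 = 169; r = 168 − 169 = -1
Largest |r| is 3 at m = 70, residual -3.

r = -3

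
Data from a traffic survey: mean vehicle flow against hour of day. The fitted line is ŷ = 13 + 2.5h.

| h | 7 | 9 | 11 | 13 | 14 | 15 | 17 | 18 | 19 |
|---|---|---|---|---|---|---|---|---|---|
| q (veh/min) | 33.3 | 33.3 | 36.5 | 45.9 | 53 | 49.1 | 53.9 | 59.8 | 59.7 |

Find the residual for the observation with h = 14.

ŷ = 13 + 2.5·14 = 48
r = 53 − 48 = 5

r = 5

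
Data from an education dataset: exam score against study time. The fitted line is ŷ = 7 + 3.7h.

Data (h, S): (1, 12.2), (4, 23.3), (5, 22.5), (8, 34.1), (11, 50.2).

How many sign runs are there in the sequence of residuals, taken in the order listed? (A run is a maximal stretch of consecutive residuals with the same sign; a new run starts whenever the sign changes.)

3 runs

h=1: ŷ = 7 + 3.7·1 = 10.7; r = 12.2 − 10.7 = 1.5
h=4: ŷ = 7 + 3.7·4 = 21.8; r = 23.3 − 21.8 = 1.5
h=5: ŷ = 7 + 3.7·5 = 25.5; r = 22.5 − 25.5 = -3
h=8: ŷ = 7 + 3.7·8 = 36.6; r = 34.1 − 36.6 = -2.5
h=11: ŷ = 7 + 3.7·11 = 47.7; r = 50.2 − 47.7 = 2.5
Signs: + + − − +
Runs: +×2, −×2, +×1 → 3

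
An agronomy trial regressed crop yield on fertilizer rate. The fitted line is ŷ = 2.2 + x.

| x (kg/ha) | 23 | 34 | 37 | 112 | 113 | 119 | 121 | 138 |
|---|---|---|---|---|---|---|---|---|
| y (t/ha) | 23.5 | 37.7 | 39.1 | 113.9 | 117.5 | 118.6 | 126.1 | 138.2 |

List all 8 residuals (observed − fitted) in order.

x=23: ŷ = 2.2 + 23 = 25.2; r = 23.5 − 25.2 = -1.7
x=34: ŷ = 2.2 + 34 = 36.2; r = 37.7 − 36.2 = 1.5
x=37: ŷ = 2.2 + 37 = 39.2; r = 39.1 − 39.2 = -0.1
x=112: ŷ = 2.2 + 112 = 114.2; r = 113.9 − 114.2 = -0.3
x=113: ŷ = 2.2 + 113 = 115.2; r = 117.5 − 115.2 = 2.3
x=119: ŷ = 2.2 + 119 = 121.2; r = 118.6 − 121.2 = -2.6
x=121: ŷ = 2.2 + 121 = 123.2; r = 126.1 − 123.2 = 2.9
x=138: ŷ = 2.2 + 138 = 140.2; r = 138.2 − 140.2 = -2

-1.7, 1.5, -0.1, -0.3, 2.3, -2.6, 2.9, -2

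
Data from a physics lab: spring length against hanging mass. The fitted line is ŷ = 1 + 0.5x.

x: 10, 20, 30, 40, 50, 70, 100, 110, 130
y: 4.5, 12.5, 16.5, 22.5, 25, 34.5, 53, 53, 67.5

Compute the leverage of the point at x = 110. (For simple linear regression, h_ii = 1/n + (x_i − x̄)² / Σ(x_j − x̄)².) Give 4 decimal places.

x̄ = (10 + 20 + 30 + 40 + 50 + 70 + 100 + 110 + 130)/9 = 62.2222
Σ(x − x̄)² = 2727.16 + 1782.72 + 1038.27 + 493.827 + 149.383 + 60.4938 + 1427.16 + 2282.72 + 4593.83 = 14555.6
h = 1/9 + (47.7778)²/14555.6 = 0.111111 + 0.156828 = 0.2679

h = 0.2679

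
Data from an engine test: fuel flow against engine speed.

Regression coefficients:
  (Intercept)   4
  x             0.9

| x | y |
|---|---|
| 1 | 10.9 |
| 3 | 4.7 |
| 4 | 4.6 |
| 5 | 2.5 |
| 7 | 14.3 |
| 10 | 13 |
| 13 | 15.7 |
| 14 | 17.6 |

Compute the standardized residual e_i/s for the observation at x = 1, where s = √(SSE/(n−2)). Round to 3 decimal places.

x=1: ŷ = 4 + 0.9·1 = 4.9; e = 10.9 − 4.9 = 6
x=3: ŷ = 4 + 0.9·3 = 6.7; e = 4.7 − 6.7 = -2
x=4: ŷ = 4 + 0.9·4 = 7.6; e = 4.6 − 7.6 = -3
x=5: ŷ = 4 + 0.9·5 = 8.5; e = 2.5 − 8.5 = -6
x=7: ŷ = 4 + 0.9·7 = 10.3; e = 14.3 − 10.3 = 4
x=10: ŷ = 4 + 0.9·10 = 13; e = 13 − 13 = 0
x=13: ŷ = 4 + 0.9·13 = 15.7; e = 15.7 − 15.7 = 0
x=14: ŷ = 4 + 0.9·14 = 16.6; e = 17.6 − 16.6 = 1
SSE = 36 + 4 + 9 + 36 + 16 + 0 + 0 + 1 = 102
s = √(102/6) = 4.12311
e/s = 6 / 4.12311 = 1.455

1.455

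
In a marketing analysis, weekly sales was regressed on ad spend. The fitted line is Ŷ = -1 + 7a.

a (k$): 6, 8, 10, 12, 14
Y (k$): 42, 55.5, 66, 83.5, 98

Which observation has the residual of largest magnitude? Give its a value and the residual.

a = 10, r = -3

a=6: Ŷ = -1 + 7·6 = 41; r = 42 − 41 = 1
a=8: Ŷ = -1 + 7·8 = 55; r = 55.5 − 55 = 0.5
a=10: Ŷ = -1 + 7·10 = 69; r = 66 − 69 = -3
a=12: Ŷ = -1 + 7·12 = 83; r = 83.5 − 83 = 0.5
a=14: Ŷ = -1 + 7·14 = 97; r = 98 − 97 = 1
Largest |r| is 3 at a = 10, residual -3.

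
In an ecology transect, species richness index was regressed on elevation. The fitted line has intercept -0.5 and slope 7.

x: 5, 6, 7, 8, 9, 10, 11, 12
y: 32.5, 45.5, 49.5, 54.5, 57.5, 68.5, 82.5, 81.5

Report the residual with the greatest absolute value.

x=5: ŷ = -0.5 + 7·5 = 34.5; r = 32.5 − 34.5 = -2
x=6: ŷ = -0.5 + 7·6 = 41.5; r = 45.5 − 41.5 = 4
x=7: ŷ = -0.5 + 7·7 = 48.5; r = 49.5 − 48.5 = 1
x=8: ŷ = -0.5 + 7·8 = 55.5; r = 54.5 − 55.5 = -1
x=9: ŷ = -0.5 + 7·9 = 62.5; r = 57.5 − 62.5 = -5
x=10: ŷ = -0.5 + 7·10 = 69.5; r = 68.5 − 69.5 = -1
x=11: ŷ = -0.5 + 7·11 = 76.5; r = 82.5 − 76.5 = 6
x=12: ŷ = -0.5 + 7·12 = 83.5; r = 81.5 − 83.5 = -2
Largest |r| is 6 at x = 11, residual 6.

r = 6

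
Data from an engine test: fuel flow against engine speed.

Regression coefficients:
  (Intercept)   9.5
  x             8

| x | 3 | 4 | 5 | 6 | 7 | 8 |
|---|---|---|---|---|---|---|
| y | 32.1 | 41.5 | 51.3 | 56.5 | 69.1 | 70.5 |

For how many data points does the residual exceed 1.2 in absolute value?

4

x=3: ŷ = 9.5 + 8·3 = 33.5; e = 32.1 − 33.5 = -1.4
x=4: ŷ = 9.5 + 8·4 = 41.5; e = 41.5 − 41.5 = 0
x=5: ŷ = 9.5 + 8·5 = 49.5; e = 51.3 − 49.5 = 1.8
x=6: ŷ = 9.5 + 8·6 = 57.5; e = 56.5 − 57.5 = -1
x=7: ŷ = 9.5 + 8·7 = 65.5; e = 69.1 − 65.5 = 3.6
x=8: ŷ = 9.5 + 8·8 = 73.5; e = 70.5 − 73.5 = -3
|e| > 1.2: x=3 (|e|=1.4), x=5 (|e|=1.8), x=7 (|e|=3.6), x=8 (|e|=3) → 4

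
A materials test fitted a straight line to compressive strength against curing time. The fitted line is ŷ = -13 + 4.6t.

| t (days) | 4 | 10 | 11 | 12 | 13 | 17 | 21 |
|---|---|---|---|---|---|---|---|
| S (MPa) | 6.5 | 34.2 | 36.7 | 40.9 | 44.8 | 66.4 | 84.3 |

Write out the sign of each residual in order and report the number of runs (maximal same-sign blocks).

t=4: ŷ = -13 + 4.6·4 = 5.4; r = 6.5 − 5.4 = 1.1
t=10: ŷ = -13 + 4.6·10 = 33; r = 34.2 − 33 = 1.2
t=11: ŷ = -13 + 4.6·11 = 37.6; r = 36.7 − 37.6 = -0.9
t=12: ŷ = -13 + 4.6·12 = 42.2; r = 40.9 − 42.2 = -1.3
t=13: ŷ = -13 + 4.6·13 = 46.8; r = 44.8 − 46.8 = -2
t=17: ŷ = -13 + 4.6·17 = 65.2; r = 66.4 − 65.2 = 1.2
t=21: ŷ = -13 + 4.6·21 = 83.6; r = 84.3 − 83.6 = 0.7
Signs: + + − − − + +
Runs: +×2, −×3, +×2 → 3

3 runs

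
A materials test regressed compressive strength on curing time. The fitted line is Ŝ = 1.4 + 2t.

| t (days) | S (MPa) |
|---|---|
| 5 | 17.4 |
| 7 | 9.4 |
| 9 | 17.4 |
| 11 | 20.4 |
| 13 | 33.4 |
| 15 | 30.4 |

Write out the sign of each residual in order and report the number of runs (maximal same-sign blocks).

4 runs

t=5: Ŝ = 1.4 + 2·5 = 11.4; r = 17.4 − 11.4 = 6
t=7: Ŝ = 1.4 + 2·7 = 15.4; r = 9.4 − 15.4 = -6
t=9: Ŝ = 1.4 + 2·9 = 19.4; r = 17.4 − 19.4 = -2
t=11: Ŝ = 1.4 + 2·11 = 23.4; r = 20.4 − 23.4 = -3
t=13: Ŝ = 1.4 + 2·13 = 27.4; r = 33.4 − 27.4 = 6
t=15: Ŝ = 1.4 + 2·15 = 31.4; r = 30.4 − 31.4 = -1
Signs: + − − − + −
Runs: +×1, −×3, +×1, −×1 → 4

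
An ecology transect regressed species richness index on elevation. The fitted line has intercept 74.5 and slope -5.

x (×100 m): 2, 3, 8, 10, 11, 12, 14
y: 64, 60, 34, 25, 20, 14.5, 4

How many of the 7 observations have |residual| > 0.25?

6

x=2: ŷ = 74.5 − 5·2 = 64.5; r = 64 − 64.5 = -0.5
x=3: ŷ = 74.5 − 5·3 = 59.5; r = 60 − 59.5 = 0.5
x=8: ŷ = 74.5 − 5·8 = 34.5; r = 34 − 34.5 = -0.5
x=10: ŷ = 74.5 − 5·10 = 24.5; r = 25 − 24.5 = 0.5
x=11: ŷ = 74.5 − 5·11 = 19.5; r = 20 − 19.5 = 0.5
x=12: ŷ = 74.5 − 5·12 = 14.5; r = 14.5 − 14.5 = 0
x=14: ŷ = 74.5 − 5·14 = 4.5; r = 4 − 4.5 = -0.5
|r| > 0.25: x=2 (|r|=0.5), x=3 (|r|=0.5), x=8 (|r|=0.5), x=10 (|r|=0.5), x=11 (|r|=0.5), x=14 (|r|=0.5) → 6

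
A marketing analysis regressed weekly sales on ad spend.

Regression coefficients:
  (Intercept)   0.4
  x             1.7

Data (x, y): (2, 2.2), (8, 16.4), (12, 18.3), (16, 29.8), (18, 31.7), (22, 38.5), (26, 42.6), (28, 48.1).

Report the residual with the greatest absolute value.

x=2: ŷ = 0.4 + 1.7·2 = 3.8; e = 2.2 − 3.8 = -1.6
x=8: ŷ = 0.4 + 1.7·8 = 14; e = 16.4 − 14 = 2.4
x=12: ŷ = 0.4 + 1.7·12 = 20.8; e = 18.3 − 20.8 = -2.5
x=16: ŷ = 0.4 + 1.7·16 = 27.6; e = 29.8 − 27.6 = 2.2
x=18: ŷ = 0.4 + 1.7·18 = 31; e = 31.7 − 31 = 0.7
x=22: ŷ = 0.4 + 1.7·22 = 37.8; e = 38.5 − 37.8 = 0.7
x=26: ŷ = 0.4 + 1.7·26 = 44.6; e = 42.6 − 44.6 = -2
x=28: ŷ = 0.4 + 1.7·28 = 48; e = 48.1 − 48 = 0.1
Largest |e| is 2.5 at x = 12, residual -2.5.

e = -2.5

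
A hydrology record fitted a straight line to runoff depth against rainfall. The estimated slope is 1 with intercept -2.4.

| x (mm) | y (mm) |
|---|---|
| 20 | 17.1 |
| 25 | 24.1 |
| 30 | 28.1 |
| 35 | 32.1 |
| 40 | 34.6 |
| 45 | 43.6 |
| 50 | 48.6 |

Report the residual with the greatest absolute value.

r = -3

x=20: ŷ = -2.4 + 20 = 17.6; r = 17.1 − 17.6 = -0.5
x=25: ŷ = -2.4 + 25 = 22.6; r = 24.1 − 22.6 = 1.5
x=30: ŷ = -2.4 + 30 = 27.6; r = 28.1 − 27.6 = 0.5
x=35: ŷ = -2.4 + 35 = 32.6; r = 32.1 − 32.6 = -0.5
x=40: ŷ = -2.4 + 40 = 37.6; r = 34.6 − 37.6 = -3
x=45: ŷ = -2.4 + 45 = 42.6; r = 43.6 − 42.6 = 1
x=50: ŷ = -2.4 + 50 = 47.6; r = 48.6 − 47.6 = 1
Largest |r| is 3 at x = 40, residual -3.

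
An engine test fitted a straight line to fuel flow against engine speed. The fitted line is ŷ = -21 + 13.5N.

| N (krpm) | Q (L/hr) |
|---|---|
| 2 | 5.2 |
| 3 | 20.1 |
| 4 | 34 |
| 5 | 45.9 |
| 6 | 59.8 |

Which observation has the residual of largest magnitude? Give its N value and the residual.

N = 4, e = 1

N=2: ŷ = -21 + 13.5·2 = 6; e = 5.2 − 6 = -0.8
N=3: ŷ = -21 + 13.5·3 = 19.5; e = 20.1 − 19.5 = 0.6
N=4: ŷ = -21 + 13.5·4 = 33; e = 34 − 33 = 1
N=5: ŷ = -21 + 13.5·5 = 46.5; e = 45.9 − 46.5 = -0.6
N=6: ŷ = -21 + 13.5·6 = 60; e = 59.8 − 60 = -0.2
Largest |e| is 1 at N = 4, residual 1.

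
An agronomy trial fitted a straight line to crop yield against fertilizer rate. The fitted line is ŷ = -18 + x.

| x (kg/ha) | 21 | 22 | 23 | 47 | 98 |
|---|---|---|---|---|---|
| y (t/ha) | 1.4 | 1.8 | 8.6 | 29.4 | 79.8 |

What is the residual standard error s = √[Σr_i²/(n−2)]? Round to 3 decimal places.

s = 2.618

x=21: ŷ = -18 + 21 = 3; r = 1.4 − 3 = -1.6
x=22: ŷ = -18 + 22 = 4; r = 1.8 − 4 = -2.2
x=23: ŷ = -18 + 23 = 5; r = 8.6 − 5 = 3.6
x=47: ŷ = -18 + 47 = 29; r = 29.4 − 29 = 0.4
x=98: ŷ = -18 + 98 = 80; r = 79.8 − 80 = -0.2
SSE = 2.56 + 4.84 + 12.96 + 0.16 + 0.04 = 20.56
s = √(20.56/3) = √6.85333 ≈ 2.618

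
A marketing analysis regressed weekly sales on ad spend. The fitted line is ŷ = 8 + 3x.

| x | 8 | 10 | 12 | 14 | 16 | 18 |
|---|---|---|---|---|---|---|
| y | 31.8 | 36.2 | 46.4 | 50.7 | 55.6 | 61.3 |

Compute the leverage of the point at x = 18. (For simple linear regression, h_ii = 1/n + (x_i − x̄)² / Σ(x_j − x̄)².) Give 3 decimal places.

x̄ = (8 + 10 + 12 + 14 + 16 + 18)/6 = 13
Σ(x − x̄)² = 25 + 9 + 1 + 1 + 9 + 25 = 70
h = 1/6 + (5)²/70 = 0.166667 + 0.357143 = 0.524

h = 0.524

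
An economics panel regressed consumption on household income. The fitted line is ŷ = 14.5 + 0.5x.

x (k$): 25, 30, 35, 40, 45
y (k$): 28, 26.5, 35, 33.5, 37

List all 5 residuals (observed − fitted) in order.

x=25: ŷ = 14.5 + 0.5·25 = 27; r = 28 − 27 = 1
x=30: ŷ = 14.5 + 0.5·30 = 29.5; r = 26.5 − 29.5 = -3
x=35: ŷ = 14.5 + 0.5·35 = 32; r = 35 − 32 = 3
x=40: ŷ = 14.5 + 0.5·40 = 34.5; r = 33.5 − 34.5 = -1
x=45: ŷ = 14.5 + 0.5·45 = 37; r = 37 − 37 = 0

1, -3, 3, -1, 0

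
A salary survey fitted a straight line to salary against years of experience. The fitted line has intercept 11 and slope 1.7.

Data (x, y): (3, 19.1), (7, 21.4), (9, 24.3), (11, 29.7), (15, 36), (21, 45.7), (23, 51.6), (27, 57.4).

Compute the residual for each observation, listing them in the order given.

3, -1.5, -2, 0, -0.5, -1, 1.5, 0.5

x=3: ŷ = 11 + 1.7·3 = 16.1; r = 19.1 − 16.1 = 3
x=7: ŷ = 11 + 1.7·7 = 22.9; r = 21.4 − 22.9 = -1.5
x=9: ŷ = 11 + 1.7·9 = 26.3; r = 24.3 − 26.3 = -2
x=11: ŷ = 11 + 1.7·11 = 29.7; r = 29.7 − 29.7 = 0
x=15: ŷ = 11 + 1.7·15 = 36.5; r = 36 − 36.5 = -0.5
x=21: ŷ = 11 + 1.7·21 = 46.7; r = 45.7 − 46.7 = -1
x=23: ŷ = 11 + 1.7·23 = 50.1; r = 51.6 − 50.1 = 1.5
x=27: ŷ = 11 + 1.7·27 = 56.9; r = 57.4 − 56.9 = 0.5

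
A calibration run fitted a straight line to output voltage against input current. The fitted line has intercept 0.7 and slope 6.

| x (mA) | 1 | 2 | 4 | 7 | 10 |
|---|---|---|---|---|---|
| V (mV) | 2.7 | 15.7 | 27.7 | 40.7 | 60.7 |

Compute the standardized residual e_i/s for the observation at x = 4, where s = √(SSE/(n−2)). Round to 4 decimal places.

0.8429

x=1: V̂ = 0.7 + 6·1 = 6.7; e = 2.7 − 6.7 = -4
x=2: V̂ = 0.7 + 6·2 = 12.7; e = 15.7 − 12.7 = 3
x=4: V̂ = 0.7 + 6·4 = 24.7; e = 27.7 − 24.7 = 3
x=7: V̂ = 0.7 + 6·7 = 42.7; e = 40.7 − 42.7 = -2
x=10: V̂ = 0.7 + 6·10 = 60.7; e = 60.7 − 60.7 = 0
SSE = 16 + 9 + 9 + 4 + 0 = 38
s = √(38/3) = 3.55903
e/s = 3 / 3.55903 = 0.8429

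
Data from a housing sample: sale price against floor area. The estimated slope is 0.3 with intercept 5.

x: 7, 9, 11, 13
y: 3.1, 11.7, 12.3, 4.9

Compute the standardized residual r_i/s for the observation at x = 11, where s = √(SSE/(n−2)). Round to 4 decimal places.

x=7: ŷ = 5 + 0.3·7 = 7.1; r = 3.1 − 7.1 = -4
x=9: ŷ = 5 + 0.3·9 = 7.7; r = 11.7 − 7.7 = 4
x=11: ŷ = 5 + 0.3·11 = 8.3; r = 12.3 − 8.3 = 4
x=13: ŷ = 5 + 0.3·13 = 8.9; r = 4.9 − 8.9 = -4
SSE = 16 + 16 + 16 + 16 = 64
s = √(64/2) = 5.65685
r/s = 4 / 5.65685 = 0.7071

0.7071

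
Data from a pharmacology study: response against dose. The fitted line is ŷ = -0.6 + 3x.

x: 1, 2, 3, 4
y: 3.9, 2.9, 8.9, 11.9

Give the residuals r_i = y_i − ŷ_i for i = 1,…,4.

x=1: ŷ = -0.6 + 3·1 = 2.4; r = 3.9 − 2.4 = 1.5
x=2: ŷ = -0.6 + 3·2 = 5.4; r = 2.9 − 5.4 = -2.5
x=3: ŷ = -0.6 + 3·3 = 8.4; r = 8.9 − 8.4 = 0.5
x=4: ŷ = -0.6 + 3·4 = 11.4; r = 11.9 − 11.4 = 0.5

1.5, -2.5, 0.5, 0.5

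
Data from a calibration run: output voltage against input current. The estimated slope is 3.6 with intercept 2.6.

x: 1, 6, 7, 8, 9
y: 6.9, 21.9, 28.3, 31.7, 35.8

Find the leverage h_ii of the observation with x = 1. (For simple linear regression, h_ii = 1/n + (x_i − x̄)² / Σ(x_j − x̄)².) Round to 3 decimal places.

h = 0.897

x̄ = (1 + 6 + 7 + 8 + 9)/5 = 6.2
Σ(x − x̄)² = 27.04 + 0.04 + 0.64 + 3.24 + 7.84 = 38.8
h = 1/5 + (-5.2)²/38.8 = 0.2 + 0.696907 = 0.897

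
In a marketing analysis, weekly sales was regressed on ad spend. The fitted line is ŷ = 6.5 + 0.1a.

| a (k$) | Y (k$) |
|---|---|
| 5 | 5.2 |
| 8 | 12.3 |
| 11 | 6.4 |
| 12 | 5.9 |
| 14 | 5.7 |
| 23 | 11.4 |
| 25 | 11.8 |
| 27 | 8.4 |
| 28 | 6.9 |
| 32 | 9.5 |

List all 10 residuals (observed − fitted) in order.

a=5: ŷ = 6.5 + 0.1·5 = 7; r = 5.2 − 7 = -1.8
a=8: ŷ = 6.5 + 0.1·8 = 7.3; r = 12.3 − 7.3 = 5
a=11: ŷ = 6.5 + 0.1·11 = 7.6; r = 6.4 − 7.6 = -1.2
a=12: ŷ = 6.5 + 0.1·12 = 7.7; r = 5.9 − 7.7 = -1.8
a=14: ŷ = 6.5 + 0.1·14 = 7.9; r = 5.7 − 7.9 = -2.2
a=23: ŷ = 6.5 + 0.1·23 = 8.8; r = 11.4 − 8.8 = 2.6
a=25: ŷ = 6.5 + 0.1·25 = 9; r = 11.8 − 9 = 2.8
a=27: ŷ = 6.5 + 0.1·27 = 9.2; r = 8.4 − 9.2 = -0.8
a=28: ŷ = 6.5 + 0.1·28 = 9.3; r = 6.9 − 9.3 = -2.4
a=32: ŷ = 6.5 + 0.1·32 = 9.7; r = 9.5 − 9.7 = -0.2

-1.8, 5, -1.2, -1.8, -2.2, 2.6, 2.8, -0.8, -2.4, -0.2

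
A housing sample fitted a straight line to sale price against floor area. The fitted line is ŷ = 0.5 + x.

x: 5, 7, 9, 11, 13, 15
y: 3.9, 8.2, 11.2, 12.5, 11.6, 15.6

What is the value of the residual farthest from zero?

r = -1.9

x=5: ŷ = 0.5 + 5 = 5.5; r = 3.9 − 5.5 = -1.6
x=7: ŷ = 0.5 + 7 = 7.5; r = 8.2 − 7.5 = 0.7
x=9: ŷ = 0.5 + 9 = 9.5; r = 11.2 − 9.5 = 1.7
x=11: ŷ = 0.5 + 11 = 11.5; r = 12.5 − 11.5 = 1
x=13: ŷ = 0.5 + 13 = 13.5; r = 11.6 − 13.5 = -1.9
x=15: ŷ = 0.5 + 15 = 15.5; r = 15.6 − 15.5 = 0.1
Largest |r| is 1.9 at x = 13, residual -1.9.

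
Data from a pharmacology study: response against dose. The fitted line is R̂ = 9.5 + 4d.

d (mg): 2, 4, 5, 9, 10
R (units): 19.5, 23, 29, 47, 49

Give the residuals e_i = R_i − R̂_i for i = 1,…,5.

d=2: R̂ = 9.5 + 4·2 = 17.5; e = 19.5 − 17.5 = 2
d=4: R̂ = 9.5 + 4·4 = 25.5; e = 23 − 25.5 = -2.5
d=5: R̂ = 9.5 + 4·5 = 29.5; e = 29 − 29.5 = -0.5
d=9: R̂ = 9.5 + 4·9 = 45.5; e = 47 − 45.5 = 1.5
d=10: R̂ = 9.5 + 4·10 = 49.5; e = 49 − 49.5 = -0.5

2, -2.5, -0.5, 1.5, -0.5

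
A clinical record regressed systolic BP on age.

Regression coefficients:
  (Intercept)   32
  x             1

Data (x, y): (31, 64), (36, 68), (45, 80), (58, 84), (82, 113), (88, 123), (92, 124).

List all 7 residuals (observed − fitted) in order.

x=31: ŷ = 32 + 31 = 63; e = 64 − 63 = 1
x=36: ŷ = 32 + 36 = 68; e = 68 − 68 = 0
x=45: ŷ = 32 + 45 = 77; e = 80 − 77 = 3
x=58: ŷ = 32 + 58 = 90; e = 84 − 90 = -6
x=82: ŷ = 32 + 82 = 114; e = 113 − 114 = -1
x=88: ŷ = 32 + 88 = 120; e = 123 − 120 = 3
x=92: ŷ = 32 + 92 = 124; e = 124 − 124 = 0

1, 0, 3, -6, -1, 3, 0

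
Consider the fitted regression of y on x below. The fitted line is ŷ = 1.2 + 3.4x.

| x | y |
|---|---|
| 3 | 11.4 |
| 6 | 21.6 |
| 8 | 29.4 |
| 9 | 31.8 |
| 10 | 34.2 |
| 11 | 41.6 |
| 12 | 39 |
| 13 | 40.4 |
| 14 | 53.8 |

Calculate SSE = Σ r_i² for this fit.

x=3: ŷ = 1.2 + 3.4·3 = 11.4; r = 11.4 − 11.4 = 0
x=6: ŷ = 1.2 + 3.4·6 = 21.6; r = 21.6 − 21.6 = 0
x=8: ŷ = 1.2 + 3.4·8 = 28.4; r = 29.4 − 28.4 = 1
x=9: ŷ = 1.2 + 3.4·9 = 31.8; r = 31.8 − 31.8 = 0
x=10: ŷ = 1.2 + 3.4·10 = 35.2; r = 34.2 − 35.2 = -1
x=11: ŷ = 1.2 + 3.4·11 = 38.6; r = 41.6 − 38.6 = 3
x=12: ŷ = 1.2 + 3.4·12 = 42; r = 39 − 42 = -3
x=13: ŷ = 1.2 + 3.4·13 = 45.4; r = 40.4 − 45.4 = -5
x=14: ŷ = 1.2 + 3.4·14 = 48.8; r = 53.8 − 48.8 = 5
SSE = 0 + 0 + 1 + 0 + 1 + 9 + 9 + 25 + 25 = 70

SSE = 70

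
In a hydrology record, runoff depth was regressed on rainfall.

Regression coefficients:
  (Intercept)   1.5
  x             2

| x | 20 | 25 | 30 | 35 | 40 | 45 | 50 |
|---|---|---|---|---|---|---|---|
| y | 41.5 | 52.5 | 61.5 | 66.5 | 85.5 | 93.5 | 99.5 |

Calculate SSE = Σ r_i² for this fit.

SSE = 50

x=20: ŷ = 1.5 + 2·20 = 41.5; r = 41.5 − 41.5 = 0
x=25: ŷ = 1.5 + 2·25 = 51.5; r = 52.5 − 51.5 = 1
x=30: ŷ = 1.5 + 2·30 = 61.5; r = 61.5 − 61.5 = 0
x=35: ŷ = 1.5 + 2·35 = 71.5; r = 66.5 − 71.5 = -5
x=40: ŷ = 1.5 + 2·40 = 81.5; r = 85.5 − 81.5 = 4
x=45: ŷ = 1.5 + 2·45 = 91.5; r = 93.5 − 91.5 = 2
x=50: ŷ = 1.5 + 2·50 = 101.5; r = 99.5 − 101.5 = -2
SSE = 0 + 1 + 0 + 25 + 16 + 4 + 4 = 50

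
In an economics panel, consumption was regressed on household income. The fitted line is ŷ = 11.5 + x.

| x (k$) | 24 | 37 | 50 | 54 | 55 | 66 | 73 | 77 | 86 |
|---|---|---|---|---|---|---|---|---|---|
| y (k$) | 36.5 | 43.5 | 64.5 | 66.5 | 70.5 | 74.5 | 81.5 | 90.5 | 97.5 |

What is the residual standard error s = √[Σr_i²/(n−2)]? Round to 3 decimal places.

s = 3.251

x=24: ŷ = 11.5 + 24 = 35.5; r = 36.5 − 35.5 = 1
x=37: ŷ = 11.5 + 37 = 48.5; r = 43.5 − 48.5 = -5
x=50: ŷ = 11.5 + 50 = 61.5; r = 64.5 − 61.5 = 3
x=54: ŷ = 11.5 + 54 = 65.5; r = 66.5 − 65.5 = 1
x=55: ŷ = 11.5 + 55 = 66.5; r = 70.5 − 66.5 = 4
x=66: ŷ = 11.5 + 66 = 77.5; r = 74.5 − 77.5 = -3
x=73: ŷ = 11.5 + 73 = 84.5; r = 81.5 − 84.5 = -3
x=77: ŷ = 11.5 + 77 = 88.5; r = 90.5 − 88.5 = 2
x=86: ŷ = 11.5 + 86 = 97.5; r = 97.5 − 97.5 = 0
SSE = 1 + 25 + 9 + 1 + 16 + 9 + 9 + 4 + 0 = 74
s = √(74/7) = √10.5714 ≈ 3.251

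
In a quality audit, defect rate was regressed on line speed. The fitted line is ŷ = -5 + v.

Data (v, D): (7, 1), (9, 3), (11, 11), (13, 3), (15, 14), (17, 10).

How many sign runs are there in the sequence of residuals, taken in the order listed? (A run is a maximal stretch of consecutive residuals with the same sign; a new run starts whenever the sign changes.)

5 runs

v=7: ŷ = -5 + 7 = 2; e = 1 − 2 = -1
v=9: ŷ = -5 + 9 = 4; e = 3 − 4 = -1
v=11: ŷ = -5 + 11 = 6; e = 11 − 6 = 5
v=13: ŷ = -5 + 13 = 8; e = 3 − 8 = -5
v=15: ŷ = -5 + 15 = 10; e = 14 − 10 = 4
v=17: ŷ = -5 + 17 = 12; e = 10 − 12 = -2
Signs: − − + − + −
Runs: −×2, +×1, −×1, +×1, −×1 → 5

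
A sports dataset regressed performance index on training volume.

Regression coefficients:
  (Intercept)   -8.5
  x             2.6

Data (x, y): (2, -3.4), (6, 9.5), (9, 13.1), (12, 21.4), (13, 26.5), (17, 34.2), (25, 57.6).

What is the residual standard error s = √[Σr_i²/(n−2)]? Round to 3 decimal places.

s = 1.766

x=2: ŷ = -8.5 + 2.6·2 = -3.3; r = -3.4 − (-3.3) = -0.1
x=6: ŷ = -8.5 + 2.6·6 = 7.1; r = 9.5 − 7.1 = 2.4
x=9: ŷ = -8.5 + 2.6·9 = 14.9; r = 13.1 − 14.9 = -1.8
x=12: ŷ = -8.5 + 2.6·12 = 22.7; r = 21.4 − 22.7 = -1.3
x=13: ŷ = -8.5 + 2.6·13 = 25.3; r = 26.5 − 25.3 = 1.2
x=17: ŷ = -8.5 + 2.6·17 = 35.7; r = 34.2 − 35.7 = -1.5
x=25: ŷ = -8.5 + 2.6·25 = 56.5; r = 57.6 − 56.5 = 1.1
SSE = 0.01 + 5.76 + 3.24 + 1.69 + 1.44 + 2.25 + 1.21 = 15.6
s = √(15.6/5) = √3.12 ≈ 1.766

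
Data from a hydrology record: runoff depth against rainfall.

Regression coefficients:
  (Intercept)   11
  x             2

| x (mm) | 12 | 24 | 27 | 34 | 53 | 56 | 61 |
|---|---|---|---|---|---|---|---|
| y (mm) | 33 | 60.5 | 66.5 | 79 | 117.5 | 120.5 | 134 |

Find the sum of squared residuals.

x=12: ŷ = 11 + 2·12 = 35; r = 33 − 35 = -2
x=24: ŷ = 11 + 2·24 = 59; r = 60.5 − 59 = 1.5
x=27: ŷ = 11 + 2·27 = 65; r = 66.5 − 65 = 1.5
x=34: ŷ = 11 + 2·34 = 79; r = 79 − 79 = 0
x=53: ŷ = 11 + 2·53 = 117; r = 117.5 − 117 = 0.5
x=56: ŷ = 11 + 2·56 = 123; r = 120.5 − 123 = -2.5
x=61: ŷ = 11 + 2·61 = 133; r = 134 − 133 = 1
SSE = 4 + 2.25 + 2.25 + 0 + 0.25 + 6.25 + 1 = 16

SSE = 16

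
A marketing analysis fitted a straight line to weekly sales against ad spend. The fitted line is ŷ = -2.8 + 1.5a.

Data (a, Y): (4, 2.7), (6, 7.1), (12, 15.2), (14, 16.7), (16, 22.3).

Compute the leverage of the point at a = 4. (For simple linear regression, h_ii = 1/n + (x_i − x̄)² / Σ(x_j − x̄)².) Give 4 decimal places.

h = 0.5821

ā = (4 + 6 + 12 + 14 + 16)/5 = 10.4
Σ(a − ā)² = 40.96 + 19.36 + 2.56 + 12.96 + 31.36 = 107.2
h = 1/5 + (-6.4)²/107.2 = 0.2 + 0.38209 = 0.5821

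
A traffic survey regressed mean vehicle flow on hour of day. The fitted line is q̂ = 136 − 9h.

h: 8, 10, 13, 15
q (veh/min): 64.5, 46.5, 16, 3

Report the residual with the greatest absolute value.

h=8: q̂ = 136 − 9·8 = 64; e = 64.5 − 64 = 0.5
h=10: q̂ = 136 − 9·10 = 46; e = 46.5 − 46 = 0.5
h=13: q̂ = 136 − 9·13 = 19; e = 16 − 19 = -3
h=15: q̂ = 136 − 9·15 = 1; e = 3 − 1 = 2
Largest |e| is 3 at h = 13, residual -3.

e = -3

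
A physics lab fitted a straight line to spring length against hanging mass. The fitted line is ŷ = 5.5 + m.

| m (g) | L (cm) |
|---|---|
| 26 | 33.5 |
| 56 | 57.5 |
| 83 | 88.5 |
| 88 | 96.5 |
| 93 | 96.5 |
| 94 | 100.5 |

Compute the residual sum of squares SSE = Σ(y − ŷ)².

m=26: ŷ = 5.5 + 26 = 31.5; r = 33.5 − 31.5 = 2
m=56: ŷ = 5.5 + 56 = 61.5; r = 57.5 − 61.5 = -4
m=83: ŷ = 5.5 + 83 = 88.5; r = 88.5 − 88.5 = 0
m=88: ŷ = 5.5 + 88 = 93.5; r = 96.5 − 93.5 = 3
m=93: ŷ = 5.5 + 93 = 98.5; r = 96.5 − 98.5 = -2
m=94: ŷ = 5.5 + 94 = 99.5; r = 100.5 − 99.5 = 1
SSE = 4 + 16 + 0 + 9 + 4 + 1 = 34

SSE = 34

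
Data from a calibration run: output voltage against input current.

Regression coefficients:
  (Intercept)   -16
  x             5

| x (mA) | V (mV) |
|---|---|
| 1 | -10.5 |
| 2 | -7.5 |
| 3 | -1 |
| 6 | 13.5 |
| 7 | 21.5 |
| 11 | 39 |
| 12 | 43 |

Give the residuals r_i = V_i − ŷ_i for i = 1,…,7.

x=1: ŷ = -16 + 5·1 = -11; r = -10.5 − (-11) = 0.5
x=2: ŷ = -16 + 5·2 = -6; r = -7.5 − (-6) = -1.5
x=3: ŷ = -16 + 5·3 = -1; r = -1 − (-1) = 0
x=6: ŷ = -16 + 5·6 = 14; r = 13.5 − 14 = -0.5
x=7: ŷ = -16 + 5·7 = 19; r = 21.5 − 19 = 2.5
x=11: ŷ = -16 + 5·11 = 39; r = 39 − 39 = 0
x=12: ŷ = -16 + 5·12 = 44; r = 43 − 44 = -1

0.5, -1.5, 0, -0.5, 2.5, 0, -1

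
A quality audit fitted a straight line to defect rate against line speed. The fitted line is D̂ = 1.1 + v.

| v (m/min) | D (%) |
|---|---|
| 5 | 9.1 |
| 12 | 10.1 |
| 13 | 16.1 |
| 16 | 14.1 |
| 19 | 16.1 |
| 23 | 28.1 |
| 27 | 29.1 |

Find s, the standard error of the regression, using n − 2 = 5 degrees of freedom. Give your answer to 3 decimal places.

v=5: D̂ = 1.1 + 5 = 6.1; e = 9.1 − 6.1 = 3
v=12: D̂ = 1.1 + 12 = 13.1; e = 10.1 − 13.1 = -3
v=13: D̂ = 1.1 + 13 = 14.1; e = 16.1 − 14.1 = 2
v=16: D̂ = 1.1 + 16 = 17.1; e = 14.1 − 17.1 = -3
v=19: D̂ = 1.1 + 19 = 20.1; e = 16.1 − 20.1 = -4
v=23: D̂ = 1.1 + 23 = 24.1; e = 28.1 − 24.1 = 4
v=27: D̂ = 1.1 + 27 = 28.1; e = 29.1 − 28.1 = 1
SSE = 9 + 9 + 4 + 9 + 16 + 16 + 1 = 64
s = √(64/5) = √12.8 ≈ 3.578

s = 3.578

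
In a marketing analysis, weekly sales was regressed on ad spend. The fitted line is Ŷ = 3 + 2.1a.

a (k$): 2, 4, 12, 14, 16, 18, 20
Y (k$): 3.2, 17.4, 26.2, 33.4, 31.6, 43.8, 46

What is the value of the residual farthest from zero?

a=2: Ŷ = 3 + 2.1·2 = 7.2; r = 3.2 − 7.2 = -4
a=4: Ŷ = 3 + 2.1·4 = 11.4; r = 17.4 − 11.4 = 6
a=12: Ŷ = 3 + 2.1·12 = 28.2; r = 26.2 − 28.2 = -2
a=14: Ŷ = 3 + 2.1·14 = 32.4; r = 33.4 − 32.4 = 1
a=16: Ŷ = 3 + 2.1·16 = 36.6; r = 31.6 − 36.6 = -5
a=18: Ŷ = 3 + 2.1·18 = 40.8; r = 43.8 − 40.8 = 3
a=20: Ŷ = 3 + 2.1·20 = 45; r = 46 − 45 = 1
Largest |r| is 6 at a = 4, residual 6.

r = 6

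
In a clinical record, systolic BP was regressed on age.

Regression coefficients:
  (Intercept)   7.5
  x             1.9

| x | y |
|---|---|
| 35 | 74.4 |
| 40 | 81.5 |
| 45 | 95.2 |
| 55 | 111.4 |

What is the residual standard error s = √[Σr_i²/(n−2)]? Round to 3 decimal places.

s = 2.163

x=35: ŷ = 7.5 + 1.9·35 = 74; r = 74.4 − 74 = 0.4
x=40: ŷ = 7.5 + 1.9·40 = 83.5; r = 81.5 − 83.5 = -2
x=45: ŷ = 7.5 + 1.9·45 = 93; r = 95.2 − 93 = 2.2
x=55: ŷ = 7.5 + 1.9·55 = 112; r = 111.4 − 112 = -0.6
SSE = 0.16 + 4 + 4.84 + 0.36 = 9.36
s = √(9.36/2) = √4.68 ≈ 2.163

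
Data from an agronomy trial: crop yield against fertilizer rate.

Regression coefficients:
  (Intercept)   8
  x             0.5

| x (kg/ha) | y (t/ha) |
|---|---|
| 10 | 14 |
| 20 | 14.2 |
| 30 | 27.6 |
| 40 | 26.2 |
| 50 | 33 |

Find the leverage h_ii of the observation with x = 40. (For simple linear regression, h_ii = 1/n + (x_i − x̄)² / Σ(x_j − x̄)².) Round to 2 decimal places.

x̄ = (10 + 20 + 30 + 40 + 50)/5 = 30
Σ(x − x̄)² = 400 + 100 + 0 + 100 + 400 = 1000
h = 1/5 + (10)²/1000 = 0.2 + 0.1 = 0.30

h = 0.30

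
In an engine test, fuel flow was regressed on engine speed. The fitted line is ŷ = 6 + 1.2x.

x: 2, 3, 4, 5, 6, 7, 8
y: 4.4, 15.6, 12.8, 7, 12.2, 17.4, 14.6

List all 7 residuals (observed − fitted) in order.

-4, 6, 2, -5, -1, 3, -1

x=2: ŷ = 6 + 1.2·2 = 8.4; r = 4.4 − 8.4 = -4
x=3: ŷ = 6 + 1.2·3 = 9.6; r = 15.6 − 9.6 = 6
x=4: ŷ = 6 + 1.2·4 = 10.8; r = 12.8 − 10.8 = 2
x=5: ŷ = 6 + 1.2·5 = 12; r = 7 − 12 = -5
x=6: ŷ = 6 + 1.2·6 = 13.2; r = 12.2 − 13.2 = -1
x=7: ŷ = 6 + 1.2·7 = 14.4; r = 17.4 − 14.4 = 3
x=8: ŷ = 6 + 1.2·8 = 15.6; r = 14.6 − 15.6 = -1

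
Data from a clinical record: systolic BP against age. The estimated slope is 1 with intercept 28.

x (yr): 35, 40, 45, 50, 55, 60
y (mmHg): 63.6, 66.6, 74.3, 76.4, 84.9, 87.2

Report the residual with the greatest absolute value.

x=35: ŷ = 28 + 35 = 63; r = 63.6 − 63 = 0.6
x=40: ŷ = 28 + 40 = 68; r = 66.6 − 68 = -1.4
x=45: ŷ = 28 + 45 = 73; r = 74.3 − 73 = 1.3
x=50: ŷ = 28 + 50 = 78; r = 76.4 − 78 = -1.6
x=55: ŷ = 28 + 55 = 83; r = 84.9 − 83 = 1.9
x=60: ŷ = 28 + 60 = 88; r = 87.2 − 88 = -0.8
Largest |r| is 1.9 at x = 55, residual 1.9.

r = 1.9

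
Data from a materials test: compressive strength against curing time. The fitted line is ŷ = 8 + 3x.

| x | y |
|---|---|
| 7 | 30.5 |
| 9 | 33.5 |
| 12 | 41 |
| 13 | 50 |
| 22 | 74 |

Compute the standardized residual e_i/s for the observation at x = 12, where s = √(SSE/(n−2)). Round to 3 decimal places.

-1.095

x=7: ŷ = 8 + 3·7 = 29; e = 30.5 − 29 = 1.5
x=9: ŷ = 8 + 3·9 = 35; e = 33.5 − 35 = -1.5
x=12: ŷ = 8 + 3·12 = 44; e = 41 − 44 = -3
x=13: ŷ = 8 + 3·13 = 47; e = 50 − 47 = 3
x=22: ŷ = 8 + 3·22 = 74; e = 74 − 74 = 0
SSE = 2.25 + 2.25 + 9 + 9 + 0 = 22.5
s = √(22.5/3) = 2.73861
e/s = -3 / 2.73861 = -1.095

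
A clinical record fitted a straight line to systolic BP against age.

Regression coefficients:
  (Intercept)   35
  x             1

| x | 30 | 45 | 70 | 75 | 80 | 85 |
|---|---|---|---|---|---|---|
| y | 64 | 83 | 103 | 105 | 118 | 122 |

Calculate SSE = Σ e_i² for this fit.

SSE = 52

x=30: ŷ = 35 + 30 = 65; e = 64 − 65 = -1
x=45: ŷ = 35 + 45 = 80; e = 83 − 80 = 3
x=70: ŷ = 35 + 70 = 105; e = 103 − 105 = -2
x=75: ŷ = 35 + 75 = 110; e = 105 − 110 = -5
x=80: ŷ = 35 + 80 = 115; e = 118 − 115 = 3
x=85: ŷ = 35 + 85 = 120; e = 122 − 120 = 2
SSE = 1 + 9 + 4 + 25 + 9 + 4 = 52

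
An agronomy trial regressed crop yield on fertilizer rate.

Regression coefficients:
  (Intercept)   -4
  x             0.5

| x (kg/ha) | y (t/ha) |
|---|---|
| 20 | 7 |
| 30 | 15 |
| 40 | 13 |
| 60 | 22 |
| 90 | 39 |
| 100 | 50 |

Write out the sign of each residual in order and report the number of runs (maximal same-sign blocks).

3 runs

x=20: ŷ = -4 + 0.5·20 = 6; r = 7 − 6 = 1
x=30: ŷ = -4 + 0.5·30 = 11; r = 15 − 11 = 4
x=40: ŷ = -4 + 0.5·40 = 16; r = 13 − 16 = -3
x=60: ŷ = -4 + 0.5·60 = 26; r = 22 − 26 = -4
x=90: ŷ = -4 + 0.5·90 = 41; r = 39 − 41 = -2
x=100: ŷ = -4 + 0.5·100 = 46; r = 50 − 46 = 4
Signs: + + − − − +
Runs: +×2, −×3, +×1 → 3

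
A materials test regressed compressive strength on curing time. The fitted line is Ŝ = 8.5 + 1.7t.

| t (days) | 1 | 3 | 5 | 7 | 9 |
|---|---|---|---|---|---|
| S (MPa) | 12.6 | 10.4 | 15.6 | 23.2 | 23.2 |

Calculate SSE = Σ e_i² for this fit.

SSE = 26.16

t=1: Ŝ = 8.5 + 1.7·1 = 10.2; e = 12.6 − 10.2 = 2.4
t=3: Ŝ = 8.5 + 1.7·3 = 13.6; e = 10.4 − 13.6 = -3.2
t=5: Ŝ = 8.5 + 1.7·5 = 17; e = 15.6 − 17 = -1.4
t=7: Ŝ = 8.5 + 1.7·7 = 20.4; e = 23.2 − 20.4 = 2.8
t=9: Ŝ = 8.5 + 1.7·9 = 23.8; e = 23.2 − 23.8 = -0.6
SSE = 5.76 + 10.24 + 1.96 + 7.84 + 0.36 = 26.16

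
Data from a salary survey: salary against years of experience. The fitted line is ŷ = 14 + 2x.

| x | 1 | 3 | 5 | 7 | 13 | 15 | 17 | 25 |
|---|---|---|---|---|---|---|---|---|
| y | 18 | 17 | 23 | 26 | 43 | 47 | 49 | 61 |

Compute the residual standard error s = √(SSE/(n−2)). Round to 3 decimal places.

x=1: ŷ = 14 + 2·1 = 16; r = 18 − 16 = 2
x=3: ŷ = 14 + 2·3 = 20; r = 17 − 20 = -3
x=5: ŷ = 14 + 2·5 = 24; r = 23 − 24 = -1
x=7: ŷ = 14 + 2·7 = 28; r = 26 − 28 = -2
x=13: ŷ = 14 + 2·13 = 40; r = 43 − 40 = 3
x=15: ŷ = 14 + 2·15 = 44; r = 47 − 44 = 3
x=17: ŷ = 14 + 2·17 = 48; r = 49 − 48 = 1
x=25: ŷ = 14 + 2·25 = 64; r = 61 − 64 = -3
SSE = 4 + 9 + 1 + 4 + 9 + 9 + 1 + 9 = 46
s = √(46/6) = √7.66667 ≈ 2.769

s = 2.769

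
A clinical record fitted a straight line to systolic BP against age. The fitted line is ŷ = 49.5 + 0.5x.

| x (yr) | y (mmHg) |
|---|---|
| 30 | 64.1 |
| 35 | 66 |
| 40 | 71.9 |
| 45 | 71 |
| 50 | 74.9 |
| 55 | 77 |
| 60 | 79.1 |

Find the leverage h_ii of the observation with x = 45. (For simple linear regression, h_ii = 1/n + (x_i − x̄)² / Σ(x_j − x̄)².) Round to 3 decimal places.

x̄ = (30 + 35 + 40 + 45 + 50 + 55 + 60)/7 = 45
Σ(x − x̄)² = 225 + 100 + 25 + 0 + 25 + 100 + 225 = 700
h = 1/7 + (0)²/700 = 0.142857 + 0 = 0.143

h = 0.143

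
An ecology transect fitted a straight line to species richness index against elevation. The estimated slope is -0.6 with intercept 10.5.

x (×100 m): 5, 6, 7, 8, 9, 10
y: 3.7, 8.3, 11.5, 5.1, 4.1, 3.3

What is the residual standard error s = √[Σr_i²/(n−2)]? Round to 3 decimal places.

s = 3.400

x=5: ŷ = 10.5 − 0.6·5 = 7.5; r = 3.7 − 7.5 = -3.8
x=6: ŷ = 10.5 − 0.6·6 = 6.9; r = 8.3 − 6.9 = 1.4
x=7: ŷ = 10.5 − 0.6·7 = 6.3; r = 11.5 − 6.3 = 5.2
x=8: ŷ = 10.5 − 0.6·8 = 5.7; r = 5.1 − 5.7 = -0.6
x=9: ŷ = 10.5 − 0.6·9 = 5.1; r = 4.1 − 5.1 = -1
x=10: ŷ = 10.5 − 0.6·10 = 4.5; r = 3.3 − 4.5 = -1.2
SSE = 14.44 + 1.96 + 27.04 + 0.36 + 1 + 1.44 = 46.24
s = √(46.24/4) = √11.56 ≈ 3.400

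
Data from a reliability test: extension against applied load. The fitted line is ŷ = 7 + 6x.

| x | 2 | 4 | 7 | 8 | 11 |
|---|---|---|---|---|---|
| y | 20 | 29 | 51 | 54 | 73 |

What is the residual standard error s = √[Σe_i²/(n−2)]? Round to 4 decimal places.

s = 1.8257

x=2: ŷ = 7 + 6·2 = 19; e = 20 − 19 = 1
x=4: ŷ = 7 + 6·4 = 31; e = 29 − 31 = -2
x=7: ŷ = 7 + 6·7 = 49; e = 51 − 49 = 2
x=8: ŷ = 7 + 6·8 = 55; e = 54 − 55 = -1
x=11: ŷ = 7 + 6·11 = 73; e = 73 − 73 = 0
SSE = 1 + 4 + 4 + 1 + 0 = 10
s = √(10/3) = √3.33333 ≈ 1.8257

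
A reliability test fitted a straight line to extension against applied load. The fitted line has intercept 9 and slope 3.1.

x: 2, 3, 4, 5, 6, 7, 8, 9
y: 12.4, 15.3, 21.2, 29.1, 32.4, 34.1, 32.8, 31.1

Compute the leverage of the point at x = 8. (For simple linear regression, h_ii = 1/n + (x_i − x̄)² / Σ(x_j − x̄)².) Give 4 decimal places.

h = 0.2738

x̄ = (2 + 3 + 4 + 5 + 6 + 7 + 8 + 9)/8 = 5.5
Σ(x − x̄)² = 12.25 + 6.25 + 2.25 + 0.25 + 0.25 + 2.25 + 6.25 + 12.25 = 42
h = 1/8 + (2.5)²/42 = 0.125 + 0.14881 = 0.2738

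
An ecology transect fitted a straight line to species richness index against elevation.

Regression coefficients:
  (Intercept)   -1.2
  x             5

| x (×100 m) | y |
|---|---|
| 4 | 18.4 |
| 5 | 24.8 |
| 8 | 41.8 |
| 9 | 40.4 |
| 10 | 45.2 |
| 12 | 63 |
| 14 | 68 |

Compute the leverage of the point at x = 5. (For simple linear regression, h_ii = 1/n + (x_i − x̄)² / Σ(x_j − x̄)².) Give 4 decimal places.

h = 0.3364

x̄ = (4 + 5 + 8 + 9 + 10 + 12 + 14)/7 = 8.85714
Σ(x − x̄)² = 23.5918 + 14.8776 + 0.734694 + 0.0204082 + 1.30612 + 9.87755 + 26.449 = 76.8571
h = 1/7 + (-3.85714)²/76.8571 = 0.142857 + 0.193574 = 0.3364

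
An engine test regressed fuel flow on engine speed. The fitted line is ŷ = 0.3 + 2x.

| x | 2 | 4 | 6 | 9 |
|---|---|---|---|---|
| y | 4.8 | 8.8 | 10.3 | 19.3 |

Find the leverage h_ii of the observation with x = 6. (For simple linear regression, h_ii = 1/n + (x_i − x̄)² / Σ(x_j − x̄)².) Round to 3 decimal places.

x̄ = (2 + 4 + 6 + 9)/4 = 5.25
Σ(x − x̄)² = 10.5625 + 1.5625 + 0.5625 + 14.0625 = 26.75
h = 1/4 + (0.75)²/26.75 = 0.25 + 0.021028 = 0.271

h = 0.271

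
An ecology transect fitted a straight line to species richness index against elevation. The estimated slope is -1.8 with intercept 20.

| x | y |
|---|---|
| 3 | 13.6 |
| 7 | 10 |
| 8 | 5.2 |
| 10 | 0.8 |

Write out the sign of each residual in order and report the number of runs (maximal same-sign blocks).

3 runs

x=3: ŷ = 20 − 1.8·3 = 14.6; e = 13.6 − 14.6 = -1
x=7: ŷ = 20 − 1.8·7 = 7.4; e = 10 − 7.4 = 2.6
x=8: ŷ = 20 − 1.8·8 = 5.6; e = 5.2 − 5.6 = -0.4
x=10: ŷ = 20 − 1.8·10 = 2; e = 0.8 − 2 = -1.2
Signs: − + − −
Runs: −×1, +×1, −×2 → 3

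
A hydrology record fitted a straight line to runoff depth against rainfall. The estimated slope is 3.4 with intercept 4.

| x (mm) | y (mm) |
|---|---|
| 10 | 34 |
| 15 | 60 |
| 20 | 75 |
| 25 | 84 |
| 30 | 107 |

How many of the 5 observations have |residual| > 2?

4

x=10: ŷ = 4 + 3.4·10 = 38; r = 34 − 38 = -4
x=15: ŷ = 4 + 3.4·15 = 55; r = 60 − 55 = 5
x=20: ŷ = 4 + 3.4·20 = 72; r = 75 − 72 = 3
x=25: ŷ = 4 + 3.4·25 = 89; r = 84 − 89 = -5
x=30: ŷ = 4 + 3.4·30 = 106; r = 107 − 106 = 1
|r| > 2: x=10 (|r|=4), x=15 (|r|=5), x=20 (|r|=3), x=25 (|r|=5) → 4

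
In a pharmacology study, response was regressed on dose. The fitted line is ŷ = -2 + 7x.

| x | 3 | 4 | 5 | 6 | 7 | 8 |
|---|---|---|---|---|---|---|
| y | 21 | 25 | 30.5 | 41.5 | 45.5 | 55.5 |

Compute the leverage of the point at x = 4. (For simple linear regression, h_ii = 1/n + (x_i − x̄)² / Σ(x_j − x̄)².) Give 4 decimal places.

x̄ = (3 + 4 + 5 + 6 + 7 + 8)/6 = 5.5
Σ(x − x̄)² = 6.25 + 2.25 + 0.25 + 0.25 + 2.25 + 6.25 = 17.5
h = 1/6 + (-1.5)²/17.5 = 0.166667 + 0.128571 = 0.2952

h = 0.2952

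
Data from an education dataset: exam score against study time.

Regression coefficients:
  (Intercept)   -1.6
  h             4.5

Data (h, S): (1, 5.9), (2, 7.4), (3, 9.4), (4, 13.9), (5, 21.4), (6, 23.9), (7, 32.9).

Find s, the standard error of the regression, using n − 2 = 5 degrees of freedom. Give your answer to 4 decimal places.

h=1: Ŝ = -1.6 + 4.5·1 = 2.9; e = 5.9 − 2.9 = 3
h=2: Ŝ = -1.6 + 4.5·2 = 7.4; e = 7.4 − 7.4 = 0
h=3: Ŝ = -1.6 + 4.5·3 = 11.9; e = 9.4 − 11.9 = -2.5
h=4: Ŝ = -1.6 + 4.5·4 = 16.4; e = 13.9 − 16.4 = -2.5
h=5: Ŝ = -1.6 + 4.5·5 = 20.9; e = 21.4 − 20.9 = 0.5
h=6: Ŝ = -1.6 + 4.5·6 = 25.4; e = 23.9 − 25.4 = -1.5
h=7: Ŝ = -1.6 + 4.5·7 = 29.9; e = 32.9 − 29.9 = 3
SSE = 9 + 0 + 6.25 + 6.25 + 0.25 + 2.25 + 9 = 33
s = √(33/5) = √6.6 ≈ 2.5690

s = 2.5690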